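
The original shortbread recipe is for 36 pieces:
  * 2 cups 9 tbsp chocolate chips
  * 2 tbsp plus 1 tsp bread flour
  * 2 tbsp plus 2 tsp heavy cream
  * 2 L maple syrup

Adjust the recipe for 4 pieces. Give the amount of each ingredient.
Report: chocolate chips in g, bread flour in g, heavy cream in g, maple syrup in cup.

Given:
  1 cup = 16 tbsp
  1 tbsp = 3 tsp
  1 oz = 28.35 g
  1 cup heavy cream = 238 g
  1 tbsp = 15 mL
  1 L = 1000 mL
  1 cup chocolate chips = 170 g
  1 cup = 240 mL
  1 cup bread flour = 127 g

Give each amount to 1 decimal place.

Scaling factor: 4/36 = 1/9.
chocolate chips: (2 cup + 9 tbsp = 2.5625 cup) × 1/9 × 170 g/cup ≈ 48.4 g
bread flour: (2 tbsp + 1 tsp = 7/3 tbsp) × 1/9 ÷ 16 tbsp/cup × 127 g/cup ≈ 2.1 g
heavy cream: (2 tbsp + 2 tsp = 8/3 tbsp) × 1/9 ÷ 16 tbsp/cup × 238 g/cup ≈ 4.4 g
maple syrup: 2 L × 1/9 × 1000 mL/L ÷ 240 mL/cup ≈ 0.9 cup

chocolate chips: 48.4 g; bread flour: 2.1 g; heavy cream: 4.4 g; maple syrup: 0.9 cup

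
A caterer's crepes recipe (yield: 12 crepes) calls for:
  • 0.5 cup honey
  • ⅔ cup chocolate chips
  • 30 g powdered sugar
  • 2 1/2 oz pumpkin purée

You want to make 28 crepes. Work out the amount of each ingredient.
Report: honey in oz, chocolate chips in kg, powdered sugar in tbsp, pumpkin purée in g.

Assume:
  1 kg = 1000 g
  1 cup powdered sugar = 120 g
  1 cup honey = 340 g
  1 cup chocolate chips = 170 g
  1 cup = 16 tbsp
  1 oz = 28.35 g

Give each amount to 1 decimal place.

Scaling factor: 28/12 = 7/3.
honey: 0.5 cup × 7/3 × 340 g/cup ÷ 28.35 g/oz ≈ 14.0 oz
chocolate chips: 2/3 cup × 7/3 × 170 g/cup ÷ 1000 g/kg ≈ 0.3 kg
powdered sugar: 30 g × 7/3 ÷ 120 g/cup × 16 tbsp/cup ≈ 9.3 tbsp
pumpkin purée: 2.5 oz × 7/3 × 28.35 g/oz ≈ 165.4 g

honey: 14.0 oz; chocolate chips: 0.3 kg; powdered sugar: 9.3 tbsp; pumpkin purée: 165.4 g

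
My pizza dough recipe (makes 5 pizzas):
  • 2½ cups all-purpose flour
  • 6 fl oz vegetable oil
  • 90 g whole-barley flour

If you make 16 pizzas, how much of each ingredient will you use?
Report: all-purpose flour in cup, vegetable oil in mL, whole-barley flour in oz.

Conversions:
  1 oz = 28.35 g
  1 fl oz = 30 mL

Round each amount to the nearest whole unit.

Scaling factor: 16/5 = 3.2.
all-purpose flour: 2.5 cup × 16/5 = 8 cup
vegetable oil: 6 fl oz × 16/5 × 30 mL/fl oz = 576 mL
whole-barley flour: 90 g × 16/5 ÷ 28.35 g/oz ≈ 10 oz

all-purpose flour: 8 cup; vegetable oil: 576 mL; whole-barley flour: 10 oz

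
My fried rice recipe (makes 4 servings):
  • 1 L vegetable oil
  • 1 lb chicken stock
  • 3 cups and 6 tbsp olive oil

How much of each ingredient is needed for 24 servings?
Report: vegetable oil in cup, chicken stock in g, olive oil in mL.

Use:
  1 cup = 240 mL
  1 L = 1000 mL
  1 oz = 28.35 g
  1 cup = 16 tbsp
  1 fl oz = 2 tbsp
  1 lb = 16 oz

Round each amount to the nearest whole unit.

Scaling factor: 24/4 = 6.
vegetable oil: 1 L × 6 × 1000 mL/L ÷ 240 mL/cup = 25 cup
chicken stock: 1 lb × 6 × 16 oz/lb × 28.35 g/oz ≈ 2722 g
olive oil: (3 cup + 6 tbsp = 3.375 cup) × 6 × 240 mL/cup = 4860 mL

vegetable oil: 25 cup; chicken stock: 2722 g; olive oil: 4860 mL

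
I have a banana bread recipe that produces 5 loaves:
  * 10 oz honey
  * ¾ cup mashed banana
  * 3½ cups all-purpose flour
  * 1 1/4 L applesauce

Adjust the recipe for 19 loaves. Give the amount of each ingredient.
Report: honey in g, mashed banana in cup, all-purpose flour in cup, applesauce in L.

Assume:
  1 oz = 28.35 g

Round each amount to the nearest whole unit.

honey: 1077 g; mashed banana: 3 cup; all-purpose flour: 13 cup; applesauce: 5 L

Scaling factor: 19/5 = 3.8.
honey: 10 oz × 19/5 × 28.35 g/oz ≈ 1077 g
mashed banana: 0.75 cup × 19/5 ≈ 3 cup
all-purpose flour: 3.5 cup × 19/5 ≈ 13 cup
applesauce: 1.25 L × 19/5 ≈ 5 L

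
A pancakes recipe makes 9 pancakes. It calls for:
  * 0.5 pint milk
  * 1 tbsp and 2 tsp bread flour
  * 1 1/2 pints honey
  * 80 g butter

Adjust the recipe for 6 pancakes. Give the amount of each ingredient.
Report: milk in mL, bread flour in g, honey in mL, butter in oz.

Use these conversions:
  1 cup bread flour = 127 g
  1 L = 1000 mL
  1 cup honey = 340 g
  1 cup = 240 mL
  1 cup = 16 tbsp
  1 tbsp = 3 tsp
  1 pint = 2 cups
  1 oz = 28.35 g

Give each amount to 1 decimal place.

milk: 160.0 mL; bread flour: 8.8 g; honey: 480.0 mL; butter: 1.9 oz

Scaling factor: 6/9 = 2/3.
milk: 0.5 pint × 2/3 × 2 cup/pint × 240 mL/cup = 160.0 mL
bread flour: (1 tbsp + 2 tsp = 5/3 tbsp) × 2/3 ÷ 16 tbsp/cup × 127 g/cup ≈ 8.8 g
honey: 1.5 pint × 2/3 × 2 cup/pint × 240 mL/cup = 480.0 mL
butter: 80 g × 2/3 ÷ 28.35 g/oz ≈ 1.9 oz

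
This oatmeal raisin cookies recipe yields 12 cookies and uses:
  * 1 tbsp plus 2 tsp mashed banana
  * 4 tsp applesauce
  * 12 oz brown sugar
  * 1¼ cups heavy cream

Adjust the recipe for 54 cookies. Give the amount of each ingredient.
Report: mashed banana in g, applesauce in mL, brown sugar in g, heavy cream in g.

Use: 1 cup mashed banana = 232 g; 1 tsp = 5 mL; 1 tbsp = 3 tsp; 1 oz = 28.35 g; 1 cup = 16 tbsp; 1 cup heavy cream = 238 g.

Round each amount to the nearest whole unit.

mashed banana: 109 g; applesauce: 90 mL; brown sugar: 1531 g; heavy cream: 1339 g

Scaling factor: 54/12 = 9/2 = 4.5.
mashed banana: (1 tbsp + 2 tsp = 5/3 tbsp) × 9/2 ÷ 16 tbsp/cup × 232 g/cup ≈ 109 g
applesauce: 4 tsp × 9/2 × 5 mL/tsp = 90 mL
brown sugar: 12 oz × 9/2 × 28.35 g/oz ≈ 1531 g
heavy cream: 1.25 cup × 9/2 × 238 g/cup ≈ 1339 g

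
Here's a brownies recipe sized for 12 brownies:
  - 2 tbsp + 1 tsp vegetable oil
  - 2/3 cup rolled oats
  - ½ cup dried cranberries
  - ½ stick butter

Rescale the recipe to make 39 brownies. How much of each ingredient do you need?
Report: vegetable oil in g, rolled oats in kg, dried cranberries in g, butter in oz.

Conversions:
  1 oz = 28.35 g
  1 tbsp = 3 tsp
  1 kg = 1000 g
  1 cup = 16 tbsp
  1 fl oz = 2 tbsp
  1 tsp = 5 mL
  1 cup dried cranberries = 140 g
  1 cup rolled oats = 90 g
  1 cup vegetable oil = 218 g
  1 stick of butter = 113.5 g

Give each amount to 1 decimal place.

vegetable oil: 103.3 g; rolled oats: 0.2 kg; dried cranberries: 227.5 g; butter: 6.5 oz

Scaling factor: 39/12 = 13/4 = 3.25.
vegetable oil: (2 tbsp + 1 tsp = 7/3 tbsp) × 13/4 ÷ 16 tbsp/cup × 218 g/cup ≈ 103.3 g
rolled oats: 2/3 cup × 13/4 × 90 g/cup ÷ 1000 g/kg ≈ 0.2 kg
dried cranberries: 0.5 cup × 13/4 × 140 g/cup = 227.5 g
butter: 0.5 stick × 13/4 × 113.5 g/stick ÷ 28.35 g/oz ≈ 6.5 oz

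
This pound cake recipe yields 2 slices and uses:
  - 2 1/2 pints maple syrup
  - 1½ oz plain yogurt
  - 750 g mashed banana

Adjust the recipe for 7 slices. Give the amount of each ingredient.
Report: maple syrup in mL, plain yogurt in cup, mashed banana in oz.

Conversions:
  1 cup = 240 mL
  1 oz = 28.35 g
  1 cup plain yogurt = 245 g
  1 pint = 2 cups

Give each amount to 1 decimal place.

Scaling factor: 7/2 = 3.5.
maple syrup: 2.5 pint × 7/2 × 2 cup/pint × 240 mL/cup = 4200.0 mL
plain yogurt: 1.5 oz × 7/2 × 28.35 g/oz ÷ 245 g/cup ≈ 0.6 cup
mashed banana: 750 g × 7/2 ÷ 28.35 g/oz ≈ 92.6 oz

maple syrup: 4200.0 mL; plain yogurt: 0.6 cup; mashed banana: 92.6 oz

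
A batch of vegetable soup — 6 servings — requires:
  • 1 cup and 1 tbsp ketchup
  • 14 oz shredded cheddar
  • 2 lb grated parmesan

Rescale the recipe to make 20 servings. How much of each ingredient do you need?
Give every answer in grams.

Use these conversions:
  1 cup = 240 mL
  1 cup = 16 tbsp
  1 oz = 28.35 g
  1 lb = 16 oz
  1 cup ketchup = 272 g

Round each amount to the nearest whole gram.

ketchup: 963 g; shredded cheddar: 1323 g; grated parmesan: 3024 g

Scaling factor: 20/6 = 10/3.
ketchup: (1 cup + 1 tbsp = 1.0625 cup) × 10/3 × 272 g/cup ≈ 963 g
shredded cheddar: 14 oz × 10/3 × 28.35 g/oz = 1323 g
grated parmesan: 2 lb × 10/3 × 16 oz/lb × 28.35 g/oz = 3024 g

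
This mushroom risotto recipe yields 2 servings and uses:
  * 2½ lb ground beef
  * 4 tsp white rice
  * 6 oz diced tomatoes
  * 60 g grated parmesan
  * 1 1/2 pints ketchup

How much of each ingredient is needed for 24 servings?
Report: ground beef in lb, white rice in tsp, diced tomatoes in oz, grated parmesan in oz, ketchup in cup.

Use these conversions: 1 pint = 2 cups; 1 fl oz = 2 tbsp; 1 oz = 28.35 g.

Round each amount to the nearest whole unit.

ground beef: 30 lb; white rice: 48 tsp; diced tomatoes: 72 oz; grated parmesan: 25 oz; ketchup: 36 cup

Scaling factor: 24/2 = 12.
ground beef: 2.5 lb × 12 = 30 lb
white rice: 4 tsp × 12 = 48 tsp
diced tomatoes: 6 oz × 12 = 72 oz
grated parmesan: 60 g × 12 ÷ 28.35 g/oz ≈ 25 oz
ketchup: 1.5 pint × 12 × 2 cup/pint = 36 cup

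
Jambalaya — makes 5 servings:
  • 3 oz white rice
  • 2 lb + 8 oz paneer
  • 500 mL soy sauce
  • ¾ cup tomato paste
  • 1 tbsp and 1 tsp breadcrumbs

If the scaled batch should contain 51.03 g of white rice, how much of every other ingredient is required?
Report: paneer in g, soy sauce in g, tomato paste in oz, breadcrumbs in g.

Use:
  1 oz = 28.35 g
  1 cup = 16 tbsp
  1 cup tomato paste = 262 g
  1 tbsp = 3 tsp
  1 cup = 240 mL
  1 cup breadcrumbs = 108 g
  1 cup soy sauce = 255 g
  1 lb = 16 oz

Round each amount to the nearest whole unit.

The original recipe has 85.05 g of white rice, so the scaling factor is 51.03 ÷ 85.05 = 3/5 = 0.6.
paneer: (2 lb + 8 oz = 2.5 lb) × 3/5 × 16 oz/lb × 28.35 g/oz ≈ 680 g
soy sauce: 500 mL × 3/5 ÷ 240 mL/cup × 255 g/cup ≈ 319 g
tomato paste: 0.75 cup × 3/5 × 262 g/cup ÷ 28.35 g/oz ≈ 4 oz
breadcrumbs: (1 tbsp + 1 tsp = 4/3 tbsp) × 3/5 ÷ 16 tbsp/cup × 108 g/cup ≈ 5 g

paneer: 680 g; soy sauce: 319 g; tomato paste: 4 oz; breadcrumbs: 5 g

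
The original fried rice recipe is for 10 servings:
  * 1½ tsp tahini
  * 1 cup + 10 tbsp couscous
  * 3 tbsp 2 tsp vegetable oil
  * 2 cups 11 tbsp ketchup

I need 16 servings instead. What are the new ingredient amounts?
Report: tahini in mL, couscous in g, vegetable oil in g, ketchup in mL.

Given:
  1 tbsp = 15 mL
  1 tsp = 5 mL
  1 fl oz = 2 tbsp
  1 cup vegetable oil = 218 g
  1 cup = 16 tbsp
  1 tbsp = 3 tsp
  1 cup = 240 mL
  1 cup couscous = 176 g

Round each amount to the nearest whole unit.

Scaling factor: 16/10 = 8/5 = 1.6.
tahini: 1.5 tsp × 8/5 × 5 mL/tsp = 12 mL
couscous: (1 cup + 10 tbsp = 1.625 cup) × 8/5 × 176 g/cup ≈ 458 g
vegetable oil: (3 tbsp + 2 tsp = 11/3 tbsp) × 8/5 ÷ 16 tbsp/cup × 218 g/cup ≈ 80 g
ketchup: (2 cup + 11 tbsp = 2.6875 cup) × 8/5 × 240 mL/cup = 1032 mL

tahini: 12 mL; couscous: 458 g; vegetable oil: 80 g; ketchup: 1032 mL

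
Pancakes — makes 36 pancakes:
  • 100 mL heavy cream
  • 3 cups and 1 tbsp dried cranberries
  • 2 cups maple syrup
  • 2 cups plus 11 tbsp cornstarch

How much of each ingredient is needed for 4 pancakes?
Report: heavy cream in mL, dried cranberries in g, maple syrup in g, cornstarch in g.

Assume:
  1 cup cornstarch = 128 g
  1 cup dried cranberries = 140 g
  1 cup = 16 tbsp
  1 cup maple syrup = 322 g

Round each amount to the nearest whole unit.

Scaling factor: 4/36 = 1/9.
heavy cream: 100 mL × 1/9 ≈ 11 mL
dried cranberries: (3 cup + 1 tbsp = 3.0625 cup) × 1/9 × 140 g/cup ≈ 48 g
maple syrup: 2 cup × 1/9 × 322 g/cup ≈ 72 g
cornstarch: (2 cup + 11 tbsp = 2.6875 cup) × 1/9 × 128 g/cup ≈ 38 g

heavy cream: 11 mL; dried cranberries: 48 g; maple syrup: 72 g; cornstarch: 38 g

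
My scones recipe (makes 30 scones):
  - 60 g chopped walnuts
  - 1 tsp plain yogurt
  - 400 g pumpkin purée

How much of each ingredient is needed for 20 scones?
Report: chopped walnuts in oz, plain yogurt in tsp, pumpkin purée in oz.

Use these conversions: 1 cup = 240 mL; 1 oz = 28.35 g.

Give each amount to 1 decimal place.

chopped walnuts: 1.4 oz; plain yogurt: 0.7 tsp; pumpkin purée: 9.4 oz

Scaling factor: 20/30 = 2/3.
chopped walnuts: 60 g × 2/3 ÷ 28.35 g/oz ≈ 1.4 oz
plain yogurt: 1 tsp × 2/3 ≈ 0.7 tsp
pumpkin purée: 400 g × 2/3 ÷ 28.35 g/oz ≈ 9.4 oz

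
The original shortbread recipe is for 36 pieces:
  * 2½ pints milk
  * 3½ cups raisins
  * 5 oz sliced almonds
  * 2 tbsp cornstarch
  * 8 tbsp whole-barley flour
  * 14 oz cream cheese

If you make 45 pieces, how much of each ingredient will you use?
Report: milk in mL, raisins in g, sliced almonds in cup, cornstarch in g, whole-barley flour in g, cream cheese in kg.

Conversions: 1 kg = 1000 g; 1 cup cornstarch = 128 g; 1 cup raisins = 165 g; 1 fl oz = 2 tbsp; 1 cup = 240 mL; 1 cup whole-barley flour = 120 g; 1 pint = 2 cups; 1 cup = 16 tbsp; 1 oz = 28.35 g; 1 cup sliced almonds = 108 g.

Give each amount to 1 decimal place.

Scaling factor: 45/36 = 5/4 = 1.25.
milk: 2.5 pint × 5/4 × 2 cup/pint × 240 mL/cup = 1500.0 mL
raisins: 3.5 cup × 5/4 × 165 g/cup ≈ 721.9 g
sliced almonds: 5 oz × 5/4 × 28.35 g/oz ÷ 108 g/cup ≈ 1.6 cup
cornstarch: 2 tbsp × 5/4 ÷ 16 tbsp/cup × 128 g/cup = 20.0 g
whole-barley flour: 8 tbsp × 5/4 ÷ 16 tbsp/cup × 120 g/cup = 75.0 g
cream cheese: 14 oz × 5/4 × 28.35 g/oz ÷ 1000 g/kg ≈ 0.5 kg

milk: 1500.0 mL; raisins: 721.9 g; sliced almonds: 1.6 cup; cornstarch: 20.0 g; whole-barley flour: 75.0 g; cream cheese: 0.5 kg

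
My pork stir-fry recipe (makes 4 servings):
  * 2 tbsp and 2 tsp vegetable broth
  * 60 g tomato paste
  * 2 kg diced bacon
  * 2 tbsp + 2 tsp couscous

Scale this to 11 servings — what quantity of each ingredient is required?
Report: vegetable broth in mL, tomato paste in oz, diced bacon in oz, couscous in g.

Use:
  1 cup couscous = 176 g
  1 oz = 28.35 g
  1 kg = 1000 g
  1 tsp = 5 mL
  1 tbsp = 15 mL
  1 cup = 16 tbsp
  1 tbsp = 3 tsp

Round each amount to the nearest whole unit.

Scaling factor: 11/4 = 2.75.
vegetable broth: (2 tbsp + 2 tsp = 8/3 tbsp) × 11/4 × 15 mL/tbsp = 110 mL
tomato paste: 60 g × 11/4 ÷ 28.35 g/oz ≈ 6 oz
diced bacon: 2 kg × 11/4 × 1000 g/kg ÷ 28.35 g/oz ≈ 194 oz
couscous: (2 tbsp + 2 tsp = 8/3 tbsp) × 11/4 ÷ 16 tbsp/cup × 176 g/cup ≈ 81 g

vegetable broth: 110 mL; tomato paste: 6 oz; diced bacon: 194 oz; couscous: 81 g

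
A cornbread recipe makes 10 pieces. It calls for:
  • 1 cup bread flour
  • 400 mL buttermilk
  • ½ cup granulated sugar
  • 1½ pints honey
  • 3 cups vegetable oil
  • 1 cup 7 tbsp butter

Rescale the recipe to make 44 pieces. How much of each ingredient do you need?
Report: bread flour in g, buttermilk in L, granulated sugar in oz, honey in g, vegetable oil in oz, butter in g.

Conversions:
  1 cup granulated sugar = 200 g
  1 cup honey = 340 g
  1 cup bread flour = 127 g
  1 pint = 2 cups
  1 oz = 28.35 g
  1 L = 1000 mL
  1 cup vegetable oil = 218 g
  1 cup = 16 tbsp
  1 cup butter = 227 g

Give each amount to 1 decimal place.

Scaling factor: 44/10 = 22/5 = 4.4.
bread flour: 1 cup × 22/5 × 127 g/cup = 558.8 g
buttermilk: 400 mL × 22/5 ÷ 1000 mL/L ≈ 1.8 L
granulated sugar: 0.5 cup × 22/5 × 200 g/cup ÷ 28.35 g/oz ≈ 15.5 oz
honey: 1.5 pint × 22/5 × 2 cup/pint × 340 g/cup = 4488.0 g
vegetable oil: 3 cup × 22/5 × 218 g/cup ÷ 28.35 g/oz ≈ 101.5 oz
butter: (1 cup + 7 tbsp = 1.4375 cup) × 22/5 × 227 g/cup ≈ 1435.8 g

bread flour: 558.8 g; buttermilk: 1.8 L; granulated sugar: 15.5 oz; honey: 4488.0 g; vegetable oil: 101.5 oz; butter: 1435.8 g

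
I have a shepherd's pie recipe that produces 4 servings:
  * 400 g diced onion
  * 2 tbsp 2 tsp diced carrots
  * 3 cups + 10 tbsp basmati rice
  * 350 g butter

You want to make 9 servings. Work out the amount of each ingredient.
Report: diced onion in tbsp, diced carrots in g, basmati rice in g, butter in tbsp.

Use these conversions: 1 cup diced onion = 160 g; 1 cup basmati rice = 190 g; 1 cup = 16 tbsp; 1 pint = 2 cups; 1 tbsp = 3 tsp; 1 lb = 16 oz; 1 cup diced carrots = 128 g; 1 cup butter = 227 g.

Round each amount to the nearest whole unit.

diced onion: 90 tbsp; diced carrots: 48 g; basmati rice: 1550 g; butter: 56 tbsp

Scaling factor: 9/4 = 2.25.
diced onion: 400 g × 9/4 ÷ 160 g/cup × 16 tbsp/cup = 90 tbsp
diced carrots: (2 tbsp + 2 tsp = 8/3 tbsp) × 9/4 ÷ 16 tbsp/cup × 128 g/cup = 48 g
basmati rice: (3 cup + 10 tbsp = 3.625 cup) × 9/4 × 190 g/cup ≈ 1550 g
butter: 350 g × 9/4 ÷ 227 g/cup × 16 tbsp/cup ≈ 56 tbsp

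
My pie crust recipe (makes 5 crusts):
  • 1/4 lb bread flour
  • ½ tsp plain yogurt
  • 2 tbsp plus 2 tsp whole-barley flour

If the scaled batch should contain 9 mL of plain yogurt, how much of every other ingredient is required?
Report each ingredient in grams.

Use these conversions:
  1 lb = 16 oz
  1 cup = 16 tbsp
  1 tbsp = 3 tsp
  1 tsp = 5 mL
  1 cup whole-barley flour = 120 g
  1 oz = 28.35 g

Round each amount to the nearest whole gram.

The original recipe has 2.5 mL of plain yogurt, so the scaling factor is 9 ÷ 2.5 = 18/5 = 3.6.
bread flour: 0.25 lb × 18/5 × 16 oz/lb × 28.35 g/oz ≈ 408 g
whole-barley flour: (2 tbsp + 2 tsp = 8/3 tbsp) × 18/5 ÷ 16 tbsp/cup × 120 g/cup = 72 g

bread flour: 408 g; whole-barley flour: 72 g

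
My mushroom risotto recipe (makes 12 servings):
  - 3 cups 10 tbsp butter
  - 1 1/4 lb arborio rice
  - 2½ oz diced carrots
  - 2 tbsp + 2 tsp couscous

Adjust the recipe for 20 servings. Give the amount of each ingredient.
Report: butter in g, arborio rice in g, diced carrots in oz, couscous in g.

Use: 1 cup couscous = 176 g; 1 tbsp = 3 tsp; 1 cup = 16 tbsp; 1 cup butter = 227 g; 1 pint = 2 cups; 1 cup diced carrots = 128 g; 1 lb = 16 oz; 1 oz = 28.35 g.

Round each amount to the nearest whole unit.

butter: 1371 g; arborio rice: 945 g; diced carrots: 4 oz; couscous: 49 g

Scaling factor: 20/12 = 5/3.
butter: (3 cup + 10 tbsp = 3.625 cup) × 5/3 × 227 g/cup ≈ 1371 g
arborio rice: 1.25 lb × 5/3 × 16 oz/lb × 28.35 g/oz = 945 g
diced carrots: 2.5 oz × 5/3 ≈ 4 oz
couscous: (2 tbsp + 2 tsp = 8/3 tbsp) × 5/3 ÷ 16 tbsp/cup × 176 g/cup ≈ 49 g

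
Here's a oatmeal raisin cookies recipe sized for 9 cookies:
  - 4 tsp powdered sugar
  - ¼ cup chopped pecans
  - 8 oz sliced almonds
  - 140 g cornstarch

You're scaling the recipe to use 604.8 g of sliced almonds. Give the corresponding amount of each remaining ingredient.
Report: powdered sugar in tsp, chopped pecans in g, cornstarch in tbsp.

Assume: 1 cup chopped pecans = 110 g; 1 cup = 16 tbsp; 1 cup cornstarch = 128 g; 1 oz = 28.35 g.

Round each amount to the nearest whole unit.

The original recipe has 226.8 g of sliced almonds, so the scaling factor is 604.8 ÷ 226.8 = 8/3.
powdered sugar: 4 tsp × 8/3 ≈ 11 tsp
chopped pecans: 0.25 cup × 8/3 × 110 g/cup ≈ 73 g
cornstarch: 140 g × 8/3 ÷ 128 g/cup × 16 tbsp/cup ≈ 47 tbsp

powdered sugar: 11 tsp; chopped pecans: 73 g; cornstarch: 47 tbsp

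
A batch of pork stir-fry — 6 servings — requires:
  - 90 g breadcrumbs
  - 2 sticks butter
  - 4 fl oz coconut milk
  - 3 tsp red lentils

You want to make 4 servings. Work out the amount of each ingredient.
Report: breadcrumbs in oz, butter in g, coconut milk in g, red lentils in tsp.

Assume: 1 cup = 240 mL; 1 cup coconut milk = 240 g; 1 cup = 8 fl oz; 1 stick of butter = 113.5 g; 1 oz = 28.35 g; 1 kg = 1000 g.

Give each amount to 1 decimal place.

breadcrumbs: 2.1 oz; butter: 151.3 g; coconut milk: 80.0 g; red lentils: 2.0 tsp

Scaling factor: 4/6 = 2/3.
breadcrumbs: 90 g × 2/3 ÷ 28.35 g/oz ≈ 2.1 oz
butter: 2 stick × 2/3 × 113.5 g/stick ≈ 151.3 g
coconut milk: 4 fl oz × 2/3 ÷ 8 fl oz/cup × 240 g/cup = 80.0 g
red lentils: 3 tsp × 2/3 = 2.0 tsp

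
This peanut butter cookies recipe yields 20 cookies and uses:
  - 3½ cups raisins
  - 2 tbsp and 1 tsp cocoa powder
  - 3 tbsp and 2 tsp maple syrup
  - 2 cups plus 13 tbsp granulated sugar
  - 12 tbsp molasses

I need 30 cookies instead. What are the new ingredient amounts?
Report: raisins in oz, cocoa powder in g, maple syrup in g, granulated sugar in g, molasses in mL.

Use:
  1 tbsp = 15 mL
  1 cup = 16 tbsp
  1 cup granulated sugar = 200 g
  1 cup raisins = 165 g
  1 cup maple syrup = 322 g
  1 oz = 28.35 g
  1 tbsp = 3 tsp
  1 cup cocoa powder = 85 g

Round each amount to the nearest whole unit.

raisins: 31 oz; cocoa powder: 19 g; maple syrup: 111 g; granulated sugar: 844 g; molasses: 270 mL

Scaling factor: 30/20 = 3/2 = 1.5.
raisins: 3.5 cup × 3/2 × 165 g/cup ÷ 28.35 g/oz ≈ 31 oz
cocoa powder: (2 tbsp + 1 tsp = 7/3 tbsp) × 3/2 ÷ 16 tbsp/cup × 85 g/cup ≈ 19 g
maple syrup: (3 tbsp + 2 tsp = 11/3 tbsp) × 3/2 ÷ 16 tbsp/cup × 322 g/cup ≈ 111 g
granulated sugar: (2 cup + 13 tbsp = 2.8125 cup) × 3/2 × 200 g/cup ≈ 844 g
molasses: 12 tbsp × 3/2 × 15 mL/tbsp = 270 mL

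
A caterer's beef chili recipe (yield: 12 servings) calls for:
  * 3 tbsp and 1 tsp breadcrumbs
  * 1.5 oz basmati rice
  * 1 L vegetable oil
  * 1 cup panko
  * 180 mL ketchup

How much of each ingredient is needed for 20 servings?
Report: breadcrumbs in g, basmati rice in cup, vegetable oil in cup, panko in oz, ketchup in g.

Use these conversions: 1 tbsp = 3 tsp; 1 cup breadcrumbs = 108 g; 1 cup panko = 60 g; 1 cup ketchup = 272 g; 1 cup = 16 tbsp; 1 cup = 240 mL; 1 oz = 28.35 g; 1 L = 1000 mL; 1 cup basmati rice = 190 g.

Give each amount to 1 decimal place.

Scaling factor: 20/12 = 5/3.
breadcrumbs: (3 tbsp + 1 tsp = 10/3 tbsp) × 5/3 ÷ 16 tbsp/cup × 108 g/cup = 37.5 g
basmati rice: 1.5 oz × 5/3 × 28.35 g/oz ÷ 190 g/cup ≈ 0.4 cup
vegetable oil: 1 L × 5/3 × 1000 mL/L ÷ 240 mL/cup ≈ 6.9 cup
panko: 1 cup × 5/3 × 60 g/cup ÷ 28.35 g/oz ≈ 3.5 oz
ketchup: 180 mL × 5/3 ÷ 240 mL/cup × 272 g/cup = 340.0 g

breadcrumbs: 37.5 g; basmati rice: 0.4 cup; vegetable oil: 6.9 cup; panko: 3.5 oz; ketchup: 340.0 g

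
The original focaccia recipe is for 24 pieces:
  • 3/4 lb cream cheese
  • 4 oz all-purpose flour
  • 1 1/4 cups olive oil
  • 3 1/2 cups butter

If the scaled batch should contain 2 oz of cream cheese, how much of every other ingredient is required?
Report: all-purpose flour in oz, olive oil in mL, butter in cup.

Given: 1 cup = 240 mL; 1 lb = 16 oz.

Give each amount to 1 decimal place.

The original recipe has 12 oz of cream cheese, so the scaling factor is 2 ÷ 12 = 1/6.
all-purpose flour: 4 oz × 1/6 ≈ 0.7 oz
olive oil: 1.25 cup × 1/6 × 240 mL/cup = 50.0 mL
butter: 3.5 cup × 1/6 ≈ 0.6 cup

all-purpose flour: 0.7 oz; olive oil: 50.0 mL; butter: 0.6 cup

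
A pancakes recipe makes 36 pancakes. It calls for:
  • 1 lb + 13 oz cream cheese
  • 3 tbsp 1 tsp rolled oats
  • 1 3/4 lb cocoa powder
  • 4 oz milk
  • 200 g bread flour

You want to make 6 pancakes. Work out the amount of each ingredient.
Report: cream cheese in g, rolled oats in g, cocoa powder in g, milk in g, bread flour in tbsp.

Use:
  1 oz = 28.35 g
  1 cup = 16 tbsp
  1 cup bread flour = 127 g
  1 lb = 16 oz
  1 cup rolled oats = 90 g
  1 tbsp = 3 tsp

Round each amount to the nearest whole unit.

cream cheese: 137 g; rolled oats: 3 g; cocoa powder: 132 g; milk: 19 g; bread flour: 4 tbsp

Scaling factor: 6/36 = 1/6.
cream cheese: (1 lb + 13 oz = 1.8125 lb) × 1/6 × 16 oz/lb × 28.35 g/oz ≈ 137 g
rolled oats: (3 tbsp + 1 tsp = 10/3 tbsp) × 1/6 ÷ 16 tbsp/cup × 90 g/cup ≈ 3 g
cocoa powder: 1.75 lb × 1/6 × 16 oz/lb × 28.35 g/oz ≈ 132 g
milk: 4 oz × 1/6 × 28.35 g/oz ≈ 19 g
bread flour: 200 g × 1/6 ÷ 127 g/cup × 16 tbsp/cup ≈ 4 tbsp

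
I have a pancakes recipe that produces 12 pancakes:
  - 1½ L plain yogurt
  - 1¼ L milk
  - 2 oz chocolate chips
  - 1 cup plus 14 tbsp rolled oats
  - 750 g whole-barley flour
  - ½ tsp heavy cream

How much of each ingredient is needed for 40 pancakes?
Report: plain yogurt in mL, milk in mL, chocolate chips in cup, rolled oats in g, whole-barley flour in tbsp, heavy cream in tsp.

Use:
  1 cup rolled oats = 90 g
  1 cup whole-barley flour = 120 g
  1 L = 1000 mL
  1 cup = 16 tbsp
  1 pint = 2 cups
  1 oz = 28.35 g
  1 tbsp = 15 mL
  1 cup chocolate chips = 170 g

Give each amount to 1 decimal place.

Scaling factor: 40/12 = 10/3.
plain yogurt: 1.5 L × 10/3 × 1000 mL/L = 5000.0 mL
milk: 1.25 L × 10/3 × 1000 mL/L ≈ 4166.7 mL
chocolate chips: 2 oz × 10/3 × 28.35 g/oz ÷ 170 g/cup ≈ 1.1 cup
rolled oats: (1 cup + 14 tbsp = 1.875 cup) × 10/3 × 90 g/cup = 562.5 g
whole-barley flour: 750 g × 10/3 ÷ 120 g/cup × 16 tbsp/cup ≈ 333.3 tbsp
heavy cream: 0.5 tsp × 10/3 ≈ 1.7 tsp

plain yogurt: 5000.0 mL; milk: 4166.7 mL; chocolate chips: 1.1 cup; rolled oats: 562.5 g; whole-barley flour: 333.3 tbsp; heavy cream: 1.7 tsp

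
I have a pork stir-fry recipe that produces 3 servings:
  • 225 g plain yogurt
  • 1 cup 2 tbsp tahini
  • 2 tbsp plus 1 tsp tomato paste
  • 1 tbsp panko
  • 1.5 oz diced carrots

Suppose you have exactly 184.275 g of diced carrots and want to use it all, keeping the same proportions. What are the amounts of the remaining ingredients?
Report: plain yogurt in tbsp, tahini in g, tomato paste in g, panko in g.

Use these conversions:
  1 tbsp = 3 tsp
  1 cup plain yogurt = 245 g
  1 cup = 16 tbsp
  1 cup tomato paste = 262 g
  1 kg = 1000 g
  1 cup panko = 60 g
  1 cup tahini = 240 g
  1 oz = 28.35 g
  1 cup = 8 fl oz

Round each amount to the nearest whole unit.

plain yogurt: 64 tbsp; tahini: 1170 g; tomato paste: 166 g; panko: 16 g

The original recipe has 42.525 g of diced carrots, so the scaling factor is 184.275 ÷ 42.525 = 13/3.
plain yogurt: 225 g × 13/3 ÷ 245 g/cup × 16 tbsp/cup ≈ 64 tbsp
tahini: (1 cup + 2 tbsp = 1.125 cup) × 13/3 × 240 g/cup = 1170 g
tomato paste: (2 tbsp + 1 tsp = 7/3 tbsp) × 13/3 ÷ 16 tbsp/cup × 262 g/cup ≈ 166 g
panko: 1 tbsp × 13/3 ÷ 16 tbsp/cup × 60 g/cup ≈ 16 g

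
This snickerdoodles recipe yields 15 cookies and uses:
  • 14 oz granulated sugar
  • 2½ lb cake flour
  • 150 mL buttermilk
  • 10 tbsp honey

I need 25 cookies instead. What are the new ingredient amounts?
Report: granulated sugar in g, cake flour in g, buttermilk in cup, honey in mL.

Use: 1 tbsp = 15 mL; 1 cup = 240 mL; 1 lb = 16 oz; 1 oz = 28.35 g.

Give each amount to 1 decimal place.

Scaling factor: 25/15 = 5/3.
granulated sugar: 14 oz × 5/3 × 28.35 g/oz = 661.5 g
cake flour: 2.5 lb × 5/3 × 16 oz/lb × 28.35 g/oz = 1890.0 g
buttermilk: 150 mL × 5/3 ÷ 240 mL/cup ≈ 1.0 cup
honey: 10 tbsp × 5/3 × 15 mL/tbsp = 250.0 mL

granulated sugar: 661.5 g; cake flour: 1890.0 g; buttermilk: 1.0 cup; honey: 250.0 mL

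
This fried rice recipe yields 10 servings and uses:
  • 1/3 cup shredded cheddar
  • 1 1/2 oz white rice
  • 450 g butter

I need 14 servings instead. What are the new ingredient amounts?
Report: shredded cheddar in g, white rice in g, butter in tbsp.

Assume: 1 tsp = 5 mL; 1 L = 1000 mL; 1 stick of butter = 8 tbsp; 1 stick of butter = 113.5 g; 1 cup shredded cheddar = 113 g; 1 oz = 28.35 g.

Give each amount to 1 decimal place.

shredded cheddar: 52.7 g; white rice: 59.5 g; butter: 44.4 tbsp

Scaling factor: 14/10 = 7/5 = 1.4.
shredded cheddar: 1/3 cup × 7/5 × 113 g/cup ≈ 52.7 g
white rice: 1.5 oz × 7/5 × 28.35 g/oz ≈ 59.5 g
butter: 450 g × 7/5 ÷ 113.5 g/stick × 8 tbsp/stick ≈ 44.4 tbsp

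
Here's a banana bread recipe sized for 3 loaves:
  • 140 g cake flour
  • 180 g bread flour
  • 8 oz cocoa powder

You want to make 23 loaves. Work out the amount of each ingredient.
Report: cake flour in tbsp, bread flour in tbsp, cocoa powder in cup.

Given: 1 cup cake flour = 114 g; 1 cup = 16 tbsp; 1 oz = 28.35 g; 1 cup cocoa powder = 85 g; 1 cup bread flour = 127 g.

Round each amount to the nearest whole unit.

cake flour: 151 tbsp; bread flour: 174 tbsp; cocoa powder: 20 cup

Scaling factor: 23/3.
cake flour: 140 g × 23/3 ÷ 114 g/cup × 16 tbsp/cup ≈ 151 tbsp
bread flour: 180 g × 23/3 ÷ 127 g/cup × 16 tbsp/cup ≈ 174 tbsp
cocoa powder: 8 oz × 23/3 × 28.35 g/oz ÷ 85 g/cup ≈ 20 cup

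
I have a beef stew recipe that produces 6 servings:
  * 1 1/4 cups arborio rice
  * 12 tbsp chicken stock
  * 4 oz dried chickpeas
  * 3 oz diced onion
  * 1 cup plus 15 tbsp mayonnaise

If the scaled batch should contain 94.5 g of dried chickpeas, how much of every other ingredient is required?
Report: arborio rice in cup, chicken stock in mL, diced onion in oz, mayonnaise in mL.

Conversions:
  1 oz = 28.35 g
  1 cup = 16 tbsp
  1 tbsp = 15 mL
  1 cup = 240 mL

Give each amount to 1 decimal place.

The original recipe has 113.4 g of dried chickpeas, so the scaling factor is 94.5 ÷ 113.4 = 5/6.
arborio rice: 1.25 cup × 5/6 ≈ 1.0 cup
chicken stock: 12 tbsp × 5/6 × 15 mL/tbsp = 150.0 mL
diced onion: 3 oz × 5/6 = 2.5 oz
mayonnaise: (1 cup + 15 tbsp = 1.9375 cup) × 5/6 × 240 mL/cup = 387.5 mL

arborio rice: 1.0 cup; chicken stock: 150.0 mL; diced onion: 2.5 oz; mayonnaise: 387.5 mL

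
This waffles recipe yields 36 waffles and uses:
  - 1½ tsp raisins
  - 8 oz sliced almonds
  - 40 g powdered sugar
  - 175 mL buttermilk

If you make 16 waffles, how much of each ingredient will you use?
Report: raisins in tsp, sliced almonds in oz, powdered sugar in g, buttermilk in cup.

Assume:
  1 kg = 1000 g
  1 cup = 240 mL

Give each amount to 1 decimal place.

raisins: 0.7 tsp; sliced almonds: 3.6 oz; powdered sugar: 17.8 g; buttermilk: 0.3 cup

Scaling factor: 16/36 = 4/9.
raisins: 1.5 tsp × 4/9 ≈ 0.7 tsp
sliced almonds: 8 oz × 4/9 ≈ 3.6 oz
powdered sugar: 40 g × 4/9 ≈ 17.8 g
buttermilk: 175 mL × 4/9 ÷ 240 mL/cup ≈ 0.3 cup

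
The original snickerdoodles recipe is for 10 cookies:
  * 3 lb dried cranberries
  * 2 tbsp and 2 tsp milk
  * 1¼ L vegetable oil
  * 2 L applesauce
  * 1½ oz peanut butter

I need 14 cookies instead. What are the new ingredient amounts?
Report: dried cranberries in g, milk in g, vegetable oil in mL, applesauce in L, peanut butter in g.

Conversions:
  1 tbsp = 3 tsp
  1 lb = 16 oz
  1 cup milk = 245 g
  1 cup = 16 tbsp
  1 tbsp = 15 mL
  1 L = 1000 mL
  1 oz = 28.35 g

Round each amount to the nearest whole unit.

Scaling factor: 14/10 = 7/5 = 1.4.
dried cranberries: 3 lb × 7/5 × 16 oz/lb × 28.35 g/oz ≈ 1905 g
milk: (2 tbsp + 2 tsp = 8/3 tbsp) × 7/5 ÷ 16 tbsp/cup × 245 g/cup ≈ 57 g
vegetable oil: 1.25 L × 7/5 × 1000 mL/L = 1750 mL
applesauce: 2 L × 7/5 ≈ 3 L
peanut butter: 1.5 oz × 7/5 × 28.35 g/oz ≈ 60 g

dried cranberries: 1905 g; milk: 57 g; vegetable oil: 1750 mL; applesauce: 3 L; peanut butter: 60 g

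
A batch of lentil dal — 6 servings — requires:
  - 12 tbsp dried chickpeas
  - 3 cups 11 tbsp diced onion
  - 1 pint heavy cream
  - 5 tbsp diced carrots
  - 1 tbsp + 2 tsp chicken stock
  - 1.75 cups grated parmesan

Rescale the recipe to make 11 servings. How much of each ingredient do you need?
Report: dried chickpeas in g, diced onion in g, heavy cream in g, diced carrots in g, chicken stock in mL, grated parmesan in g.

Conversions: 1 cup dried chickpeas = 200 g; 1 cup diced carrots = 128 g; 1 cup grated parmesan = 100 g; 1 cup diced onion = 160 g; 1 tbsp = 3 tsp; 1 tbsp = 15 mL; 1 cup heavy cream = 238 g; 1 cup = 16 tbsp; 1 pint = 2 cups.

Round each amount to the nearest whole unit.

Scaling factor: 11/6.
dried chickpeas: 12 tbsp × 11/6 ÷ 16 tbsp/cup × 200 g/cup = 275 g
diced onion: (3 cup + 11 tbsp = 3.6875 cup) × 11/6 × 160 g/cup ≈ 1082 g
heavy cream: 1 pint × 11/6 × 2 cup/pint × 238 g/cup ≈ 873 g
diced carrots: 5 tbsp × 11/6 ÷ 16 tbsp/cup × 128 g/cup ≈ 73 g
chicken stock: (1 tbsp + 2 tsp = 5/3 tbsp) × 11/6 × 15 mL/tbsp ≈ 46 mL
grated parmesan: 1.75 cup × 11/6 × 100 g/cup ≈ 321 g

dried chickpeas: 275 g; diced onion: 1082 g; heavy cream: 873 g; diced carrots: 73 g; chicken stock: 46 mL; grated parmesan: 321 g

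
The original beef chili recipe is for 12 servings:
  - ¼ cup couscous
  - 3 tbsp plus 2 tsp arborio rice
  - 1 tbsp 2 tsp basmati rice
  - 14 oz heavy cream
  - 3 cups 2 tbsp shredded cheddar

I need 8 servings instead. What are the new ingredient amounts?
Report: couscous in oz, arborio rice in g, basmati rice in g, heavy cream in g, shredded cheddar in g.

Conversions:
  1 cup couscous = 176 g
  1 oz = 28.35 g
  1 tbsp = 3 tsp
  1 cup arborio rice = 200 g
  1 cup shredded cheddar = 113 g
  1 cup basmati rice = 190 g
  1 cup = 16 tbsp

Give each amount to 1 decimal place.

couscous: 1.0 oz; arborio rice: 30.6 g; basmati rice: 13.2 g; heavy cream: 264.6 g; shredded cheddar: 235.4 g

Scaling factor: 8/12 = 2/3.
couscous: 0.25 cup × 2/3 × 176 g/cup ÷ 28.35 g/oz ≈ 1.0 oz
arborio rice: (3 tbsp + 2 tsp = 11/3 tbsp) × 2/3 ÷ 16 tbsp/cup × 200 g/cup ≈ 30.6 g
basmati rice: (1 tbsp + 2 tsp = 5/3 tbsp) × 2/3 ÷ 16 tbsp/cup × 190 g/cup ≈ 13.2 g
heavy cream: 14 oz × 2/3 × 28.35 g/oz = 264.6 g
shredded cheddar: (3 cup + 2 tbsp = 3.125 cup) × 2/3 × 113 g/cup ≈ 235.4 g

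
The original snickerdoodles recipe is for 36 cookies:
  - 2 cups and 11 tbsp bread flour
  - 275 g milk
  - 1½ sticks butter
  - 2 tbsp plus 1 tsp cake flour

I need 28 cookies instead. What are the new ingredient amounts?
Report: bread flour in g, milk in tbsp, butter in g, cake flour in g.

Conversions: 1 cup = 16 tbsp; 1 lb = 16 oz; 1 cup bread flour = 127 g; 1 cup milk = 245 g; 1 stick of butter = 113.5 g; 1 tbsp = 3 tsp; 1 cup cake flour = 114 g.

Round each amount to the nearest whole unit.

Scaling factor: 28/36 = 7/9.
bread flour: (2 cup + 11 tbsp = 2.6875 cup) × 7/9 × 127 g/cup ≈ 265 g
milk: 275 g × 7/9 ÷ 245 g/cup × 16 tbsp/cup ≈ 14 tbsp
butter: 1.5 stick × 7/9 × 113.5 g/stick ≈ 132 g
cake flour: (2 tbsp + 1 tsp = 7/3 tbsp) × 7/9 ÷ 16 tbsp/cup × 114 g/cup ≈ 13 g

bread flour: 265 g; milk: 14 tbsp; butter: 132 g; cake flour: 13 g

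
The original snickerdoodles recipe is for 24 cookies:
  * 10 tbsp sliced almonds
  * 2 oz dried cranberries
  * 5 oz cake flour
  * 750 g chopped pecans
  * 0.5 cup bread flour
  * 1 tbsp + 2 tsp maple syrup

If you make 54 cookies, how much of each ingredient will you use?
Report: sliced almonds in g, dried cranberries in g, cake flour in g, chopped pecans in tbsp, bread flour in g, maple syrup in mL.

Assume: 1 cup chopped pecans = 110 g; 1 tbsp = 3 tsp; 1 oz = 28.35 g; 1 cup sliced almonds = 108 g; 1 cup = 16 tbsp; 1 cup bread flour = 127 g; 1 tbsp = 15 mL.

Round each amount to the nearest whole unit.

sliced almonds: 152 g; dried cranberries: 128 g; cake flour: 319 g; chopped pecans: 245 tbsp; bread flour: 143 g; maple syrup: 56 mL

Scaling factor: 54/24 = 9/4 = 2.25.
sliced almonds: 10 tbsp × 9/4 ÷ 16 tbsp/cup × 108 g/cup ≈ 152 g
dried cranberries: 2 oz × 9/4 × 28.35 g/oz ≈ 128 g
cake flour: 5 oz × 9/4 × 28.35 g/oz ≈ 319 g
chopped pecans: 750 g × 9/4 ÷ 110 g/cup × 16 tbsp/cup ≈ 245 tbsp
bread flour: 0.5 cup × 9/4 × 127 g/cup ≈ 143 g
maple syrup: (1 tbsp + 2 tsp = 5/3 tbsp) × 9/4 × 15 mL/tbsp ≈ 56 mL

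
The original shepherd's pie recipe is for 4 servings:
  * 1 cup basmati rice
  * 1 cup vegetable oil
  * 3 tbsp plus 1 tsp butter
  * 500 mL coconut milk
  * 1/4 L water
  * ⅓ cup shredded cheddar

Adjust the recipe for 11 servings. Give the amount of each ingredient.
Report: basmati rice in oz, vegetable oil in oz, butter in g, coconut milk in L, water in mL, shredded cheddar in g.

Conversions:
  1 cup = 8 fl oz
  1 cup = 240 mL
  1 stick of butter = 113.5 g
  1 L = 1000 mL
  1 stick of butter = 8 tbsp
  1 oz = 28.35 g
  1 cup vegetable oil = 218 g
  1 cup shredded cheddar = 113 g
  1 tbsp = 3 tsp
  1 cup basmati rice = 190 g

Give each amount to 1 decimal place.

Scaling factor: 11/4 = 2.75.
basmati rice: 1 cup × 11/4 × 190 g/cup ÷ 28.35 g/oz ≈ 18.4 oz
vegetable oil: 1 cup × 11/4 × 218 g/cup ÷ 28.35 g/oz ≈ 21.1 oz
butter: (3 tbsp + 1 tsp = 10/3 tbsp) × 11/4 ÷ 8 tbsp/stick × 113.5 g/stick ≈ 130.1 g
coconut milk: 500 mL × 11/4 ÷ 1000 mL/L ≈ 1.4 L
water: 0.25 L × 11/4 × 1000 mL/L = 687.5 mL
shredded cheddar: 1/3 cup × 11/4 × 113 g/cup ≈ 103.6 g

basmati rice: 18.4 oz; vegetable oil: 21.1 oz; butter: 130.1 g; coconut milk: 1.4 L; water: 687.5 mL; shredded cheddar: 103.6 g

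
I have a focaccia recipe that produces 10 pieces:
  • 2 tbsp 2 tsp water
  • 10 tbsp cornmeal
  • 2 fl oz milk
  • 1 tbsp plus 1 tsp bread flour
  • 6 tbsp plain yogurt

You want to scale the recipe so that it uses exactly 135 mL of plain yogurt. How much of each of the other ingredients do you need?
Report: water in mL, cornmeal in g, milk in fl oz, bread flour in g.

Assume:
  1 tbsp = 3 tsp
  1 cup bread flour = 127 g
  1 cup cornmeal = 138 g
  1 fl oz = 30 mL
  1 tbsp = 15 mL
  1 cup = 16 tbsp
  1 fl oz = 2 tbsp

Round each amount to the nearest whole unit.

The original recipe has 90 mL of plain yogurt, so the scaling factor is 135 ÷ 90 = 3/2 = 1.5.
water: (2 tbsp + 2 tsp = 8/3 tbsp) × 3/2 × 15 mL/tbsp = 60 mL
cornmeal: 10 tbsp × 3/2 ÷ 16 tbsp/cup × 138 g/cup ≈ 129 g
milk: 2 fl oz × 3/2 = 3 fl oz
bread flour: (1 tbsp + 1 tsp = 4/3 tbsp) × 3/2 ÷ 16 tbsp/cup × 127 g/cup ≈ 16 g

water: 60 mL; cornmeal: 129 g; milk: 3 fl oz; bread flour: 16 g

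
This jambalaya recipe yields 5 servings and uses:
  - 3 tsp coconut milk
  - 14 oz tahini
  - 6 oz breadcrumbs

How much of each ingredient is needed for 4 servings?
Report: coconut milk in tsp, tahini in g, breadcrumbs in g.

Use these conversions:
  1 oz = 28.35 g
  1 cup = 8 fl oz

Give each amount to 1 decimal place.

coconut milk: 2.4 tsp; tahini: 317.5 g; breadcrumbs: 136.1 g

Scaling factor: 4/5 = 0.8.
coconut milk: 3 tsp × 4/5 = 2.4 tsp
tahini: 14 oz × 4/5 × 28.35 g/oz ≈ 317.5 g
breadcrumbs: 6 oz × 4/5 × 28.35 g/oz ≈ 136.1 g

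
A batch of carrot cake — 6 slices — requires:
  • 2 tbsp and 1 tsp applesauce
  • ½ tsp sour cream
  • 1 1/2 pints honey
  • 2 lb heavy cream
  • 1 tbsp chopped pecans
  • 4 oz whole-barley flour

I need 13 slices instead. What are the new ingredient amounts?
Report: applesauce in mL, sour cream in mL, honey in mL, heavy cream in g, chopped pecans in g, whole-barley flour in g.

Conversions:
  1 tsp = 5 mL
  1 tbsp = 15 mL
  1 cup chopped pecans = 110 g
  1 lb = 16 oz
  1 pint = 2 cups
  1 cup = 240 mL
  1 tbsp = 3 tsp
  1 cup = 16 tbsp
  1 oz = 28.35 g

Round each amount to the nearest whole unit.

Scaling factor: 13/6.
applesauce: (2 tbsp + 1 tsp = 7/3 tbsp) × 13/6 × 15 mL/tbsp ≈ 76 mL
sour cream: 0.5 tsp × 13/6 × 5 mL/tsp ≈ 5 mL
honey: 1.5 pint × 13/6 × 2 cup/pint × 240 mL/cup = 1560 mL
heavy cream: 2 lb × 13/6 × 16 oz/lb × 28.35 g/oz ≈ 1966 g
chopped pecans: 1 tbsp × 13/6 ÷ 16 tbsp/cup × 110 g/cup ≈ 15 g
whole-barley flour: 4 oz × 13/6 × 28.35 g/oz ≈ 246 g

applesauce: 76 mL; sour cream: 5 mL; honey: 1560 mL; heavy cream: 1966 g; chopped pecans: 15 g; whole-barley flour: 246 g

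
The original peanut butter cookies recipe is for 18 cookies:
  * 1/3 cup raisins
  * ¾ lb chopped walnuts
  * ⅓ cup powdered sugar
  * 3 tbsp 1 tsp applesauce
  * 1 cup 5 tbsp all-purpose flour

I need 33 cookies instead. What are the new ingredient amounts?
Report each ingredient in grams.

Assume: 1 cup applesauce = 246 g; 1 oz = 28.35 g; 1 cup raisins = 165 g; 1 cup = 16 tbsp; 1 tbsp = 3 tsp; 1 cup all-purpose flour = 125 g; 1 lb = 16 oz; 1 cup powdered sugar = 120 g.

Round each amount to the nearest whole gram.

Scaling factor: 33/18 = 11/6.
raisins: 1/3 cup × 11/6 × 165 g/cup ≈ 101 g
chopped walnuts: 0.75 lb × 11/6 × 16 oz/lb × 28.35 g/oz ≈ 624 g
powdered sugar: 1/3 cup × 11/6 × 120 g/cup ≈ 73 g
applesauce: (3 tbsp + 1 tsp = 10/3 tbsp) × 11/6 ÷ 16 tbsp/cup × 246 g/cup ≈ 94 g
all-purpose flour: (1 cup + 5 tbsp = 1.3125 cup) × 11/6 × 125 g/cup ≈ 301 g

raisins: 101 g; chopped walnuts: 624 g; powdered sugar: 73 g; applesauce: 94 g; all-purpose flour: 301 g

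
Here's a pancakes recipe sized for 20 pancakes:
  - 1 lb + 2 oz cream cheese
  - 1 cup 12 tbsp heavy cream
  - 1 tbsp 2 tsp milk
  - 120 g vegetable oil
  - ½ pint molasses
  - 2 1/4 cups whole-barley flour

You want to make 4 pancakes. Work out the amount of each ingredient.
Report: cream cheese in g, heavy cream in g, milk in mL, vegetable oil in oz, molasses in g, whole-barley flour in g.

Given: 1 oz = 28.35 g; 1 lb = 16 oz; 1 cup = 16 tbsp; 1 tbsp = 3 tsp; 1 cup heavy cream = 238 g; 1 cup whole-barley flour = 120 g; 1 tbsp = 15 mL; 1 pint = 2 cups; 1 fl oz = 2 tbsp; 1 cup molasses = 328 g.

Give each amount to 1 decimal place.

Scaling factor: 4/20 = 1/5 = 0.2.
cream cheese: (1 lb + 2 oz = 1.125 lb) × 1/5 × 16 oz/lb × 28.35 g/oz ≈ 102.1 g
heavy cream: (1 cup + 12 tbsp = 1.75 cup) × 1/5 × 238 g/cup = 83.3 g
milk: (1 tbsp + 2 tsp = 5/3 tbsp) × 1/5 × 15 mL/tbsp = 5.0 mL
vegetable oil: 120 g × 1/5 ÷ 28.35 g/oz ≈ 0.8 oz
molasses: 0.5 pint × 1/5 × 2 cup/pint × 328 g/cup = 65.6 g
whole-barley flour: 2.25 cup × 1/5 × 120 g/cup = 54.0 g

cream cheese: 102.1 g; heavy cream: 83.3 g; milk: 5.0 mL; vegetable oil: 0.8 oz; molasses: 65.6 g; whole-barley flour: 54.0 g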